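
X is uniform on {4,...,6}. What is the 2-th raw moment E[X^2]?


E[X^2] = (1/3) * sum(x^2 for x=4..6)
= 77/3

77/3


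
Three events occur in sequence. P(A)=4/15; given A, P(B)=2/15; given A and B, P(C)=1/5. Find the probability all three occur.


P(A∩B∩C) = P(A) * P(B|A) * P(C|A∩B)
= 4/15 * 2/15 * 1/5
= 8/225 * 1/5 = 8/1125

8/1125


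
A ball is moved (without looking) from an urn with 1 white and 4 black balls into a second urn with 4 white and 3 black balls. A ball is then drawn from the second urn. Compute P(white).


P(transfer white) = 1/5; P(transfer black) = 4/5
If white transferred: Urn II has 5 white of 8, so P(white|white moved) = 5/8
If black transferred: Urn II has 4 white of 8, so P(white|black moved) = 1/2
By total probability: P(white) = 1/5*5/8 + 4/5*1/2 = 21/40

21/40


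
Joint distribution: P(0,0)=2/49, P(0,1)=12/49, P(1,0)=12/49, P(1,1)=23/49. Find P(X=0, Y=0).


Read from table: P(X=0, Y=0) = 2/49

2/49


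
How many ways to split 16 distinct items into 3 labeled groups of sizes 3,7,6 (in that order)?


16! = 20922789888000
Denominator: 3!=6 * 7!=5040 * 6!=720
Coefficient = 20922789888000 / 21772800 = 960960

960960


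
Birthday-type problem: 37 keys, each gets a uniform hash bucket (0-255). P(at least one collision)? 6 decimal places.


P(all different) = prod((256-i)/256 for i=0..36) = 0.064904
P(at least one match) = 1 - 0.064904 = 0.935096

0.935096


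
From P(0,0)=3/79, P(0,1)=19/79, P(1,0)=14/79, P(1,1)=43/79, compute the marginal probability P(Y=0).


P(Y=0) = P(0,0)+P(1,0) = 3/79 + 14/79 = 17/79

17/79


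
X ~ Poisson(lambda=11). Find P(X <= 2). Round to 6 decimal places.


P(X<=2) = e^(-11)*11^0/0! + e^(-11)*11^1/1! + e^(-11)*11^2/2!
≈ 0.0000167017 + 0.0001837187 + 0.0010104529
= 0.0012108733
≈ 0.001211

0.001211


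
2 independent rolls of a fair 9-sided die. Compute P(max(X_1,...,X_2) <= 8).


P(max <= 8) = P(all X_i <= 8) = (P(X_1 <= 8))^2
= (8/9)^2 = 64/81

64/81


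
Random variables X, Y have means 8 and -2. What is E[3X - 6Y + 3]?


E[3X - 6Y + 3] = 3*E[X] - 6*E[Y] + 3
= (3)*(8) + (-6)*(-2) + (3)
= 24 + 12 + 3 = 39

39


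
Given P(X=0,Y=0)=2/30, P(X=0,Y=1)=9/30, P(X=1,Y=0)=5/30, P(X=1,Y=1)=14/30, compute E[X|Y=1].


P(Y=1) = 23/30
E[X|Y=1] = (0*9 + 1*14)/23 = 14/23

14/23


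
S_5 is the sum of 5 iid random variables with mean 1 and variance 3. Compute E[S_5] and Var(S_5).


E[S_n] = n*mu = 5*1 = 5
Var(S_n) = n*sigma^2 = 5*3 = 15

E[S_5]=5, Var(S_5)=15


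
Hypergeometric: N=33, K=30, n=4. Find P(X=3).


P(X=3) = C(30,3)*C(3,1) / C(33,4)
= 4060*3 / 40920
= 12180/40920 = 203/682

203/682


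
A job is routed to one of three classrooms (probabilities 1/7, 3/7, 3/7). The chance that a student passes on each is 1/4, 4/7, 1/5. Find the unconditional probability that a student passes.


P(A) = P(A|B1)P(B1) + P(A|B2)P(B2) + P(A|B3)P(B3)
= 1/4*1/7 + 4/7*3/7 + 1/5*3/7
= 1/28 + 12/49 + 3/35 = 359/980

359/980


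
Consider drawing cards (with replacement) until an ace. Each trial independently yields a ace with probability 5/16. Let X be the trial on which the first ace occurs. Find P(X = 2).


P(X=2) = (1-p)^1 * p = (11/16)^1 * 5/16
= 11/16 * 5/16 = 55/256

55/256


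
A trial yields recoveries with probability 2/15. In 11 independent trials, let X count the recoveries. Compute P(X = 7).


P(X=7) = C(11,7) * p^7 * (1-p)^4
= 330 * 128/170859375 * 28561/50625
= 80427776/576650390625

80427776/576650390625


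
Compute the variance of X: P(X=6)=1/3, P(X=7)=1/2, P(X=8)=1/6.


E[X] = 41/6, E[X^2] = 283/6
Var(X) = E[X^2] - (E[X])^2 = 283/6 - (41/6)^2 = 17/36

17/36


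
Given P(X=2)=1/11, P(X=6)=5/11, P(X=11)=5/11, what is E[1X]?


E[1X] = sum(g(x)*P(x))
= 2*1/11 + 6*5/11 + 11*5/11
= 87/11

87/11


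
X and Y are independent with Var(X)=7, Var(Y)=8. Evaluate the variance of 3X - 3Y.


Independence => Cov(X,Y)=0
Var(3X - 3Y) = 3^2*Var(X) + (-3)^2*Var(Y)
= 9*7 + 9*8 = 135

135


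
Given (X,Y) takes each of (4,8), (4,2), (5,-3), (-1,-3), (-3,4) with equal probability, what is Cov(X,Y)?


E[X]=9/5, E[Y]=8/5, E[XY]=16/5
Cov(X,Y) = E[XY] - E[X]E[Y] = 16/5 - 9/5*8/5 = 8/25

8/25


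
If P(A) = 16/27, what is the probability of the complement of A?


P(A') = 1 - P(A) = 1 - 16/27 = 11/27

11/27


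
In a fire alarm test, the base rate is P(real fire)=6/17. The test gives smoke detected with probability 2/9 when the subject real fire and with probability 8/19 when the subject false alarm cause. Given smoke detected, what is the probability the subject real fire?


P(A) = P(A|B)P(B) + P(A|B')P(B') = 2/9*6/17 + 8/19*11/17 = 20/57
P(B|A) = P(A|B)P(B)/P(A) = (4/51)/(20/57) = 19/85

19/85


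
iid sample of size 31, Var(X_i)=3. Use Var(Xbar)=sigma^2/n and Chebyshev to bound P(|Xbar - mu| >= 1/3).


Var(Xbar) = Var(X)/n = 3/31
Chebyshev: P(|Xbar-mu| >= 1/3) <= Var(Xbar)/(1/3)^2 = (3/31)/(1/9) = 27/31

27/31


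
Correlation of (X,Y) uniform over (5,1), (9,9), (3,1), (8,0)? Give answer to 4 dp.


Cov(X,Y) = 5.0625, Var(X) = 5.6875, Var(Y) = 13.1875
rho = Cov/(sqrt(VarX)*sqrt(VarY)) = 0.5846

0.5846


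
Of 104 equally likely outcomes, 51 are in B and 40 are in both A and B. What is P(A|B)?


P(A|B) = P(A∩B)/P(B) = (40/104)/(51/104) = 40/51

40/51


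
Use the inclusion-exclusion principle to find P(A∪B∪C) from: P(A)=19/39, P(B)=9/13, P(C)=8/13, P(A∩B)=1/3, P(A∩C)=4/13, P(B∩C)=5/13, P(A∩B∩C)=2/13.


P(A∪B∪C) = P(A)+P(B)+P(C) - P(AB)-P(AC)-P(BC) + P(ABC)
= 19/39+9/13+8/13 - 1/3-4/13-5/13 + 2/13
= 12/13

12/13


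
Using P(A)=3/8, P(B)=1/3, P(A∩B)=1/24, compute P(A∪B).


P(A∪B) = P(A) + P(B) - P(A∩B)
= 3/8 + 1/3 - 1/24 = 2/3

2/3


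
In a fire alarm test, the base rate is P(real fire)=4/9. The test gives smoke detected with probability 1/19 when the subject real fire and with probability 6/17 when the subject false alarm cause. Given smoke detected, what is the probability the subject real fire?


P(A) = P(A|B)P(B) + P(A|B')P(B') = 1/19*4/9 + 6/17*5/9 = 638/2907
P(B|A) = P(A|B)P(B)/P(A) = (4/171)/(638/2907) = 34/319

34/319


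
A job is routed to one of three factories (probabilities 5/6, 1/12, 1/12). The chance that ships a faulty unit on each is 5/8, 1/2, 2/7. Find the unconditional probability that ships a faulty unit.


P(A) = P(A|B1)P(B1) + P(A|B2)P(B2) + P(A|B3)P(B3)
= 5/8*5/6 + 1/2*1/12 + 2/7*1/12
= 25/48 + 1/24 + 1/42 = 197/336

197/336


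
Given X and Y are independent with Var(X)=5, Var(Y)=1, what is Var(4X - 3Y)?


Independence => Cov(X,Y)=0
Var(4X - 3Y) = 4^2*Var(X) + (-3)^2*Var(Y)
= 16*5 + 9*1 = 89

89


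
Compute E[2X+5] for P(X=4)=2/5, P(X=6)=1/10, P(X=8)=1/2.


E[2X+5] = sum(g(x)*P(x))
= 13*2/5 + 17*1/10 + 21*1/2
= 87/5

87/5


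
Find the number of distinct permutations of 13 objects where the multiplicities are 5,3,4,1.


13! = 6227020800
Denominator: 5!=120 * 3!=6 * 4!=24 * 1!=1
Coefficient = 6227020800 / 17280 = 360360

360360


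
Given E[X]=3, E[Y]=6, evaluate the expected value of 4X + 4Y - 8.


E[4X + 4Y - 8] = 4*E[X] + 4*E[Y] - 8
= (4)*(3) + (4)*(6) + (-8)
= 12 + 24 - 8 = 28

28


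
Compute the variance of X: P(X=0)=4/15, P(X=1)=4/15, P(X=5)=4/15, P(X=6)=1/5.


E[X] = 14/5, E[X^2] = 212/15
Var(X) = E[X^2] - (E[X])^2 = 212/15 - (14/5)^2 = 472/75

472/75


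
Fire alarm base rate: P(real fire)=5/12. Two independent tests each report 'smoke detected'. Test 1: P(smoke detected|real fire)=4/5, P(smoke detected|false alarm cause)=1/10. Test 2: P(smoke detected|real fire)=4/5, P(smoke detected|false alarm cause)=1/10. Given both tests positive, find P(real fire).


After test 1: P(+) = 4/5*5/12 + 1/10*7/12 = 47/120
P(B|+) = (1/3)/(47/120) = 40/47
After test 2 (use post1 as new prior): P(+) = 4/5*40/47 + 1/10*7/47 = 327/470
P(B|+,+) = (32/47)/(327/470) = 320/327

320/327


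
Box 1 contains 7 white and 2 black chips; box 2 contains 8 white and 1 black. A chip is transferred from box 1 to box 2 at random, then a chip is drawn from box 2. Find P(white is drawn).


P(transfer white) = 7/9; P(transfer black) = 2/9
If white transferred: Urn II has 9 white of 10, so P(white|white moved) = 9/10
If black transferred: Urn II has 8 white of 10, so P(white|black moved) = 4/5
By total probability: P(white) = 7/9*9/10 + 2/9*4/5 = 79/90

79/90


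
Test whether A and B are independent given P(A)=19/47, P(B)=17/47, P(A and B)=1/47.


P(A)*P(B) = 19/47*17/47 = 323/2209
P(A∩B) = 1/47 != 323/2209, so not independent

No, A and B are not independent


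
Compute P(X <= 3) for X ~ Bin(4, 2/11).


P(X<=3) = P(X=0) + P(X=1) + P(X=2) + P(X=3)
= 6561/14641 + 5832/14641 + 1944/14641 + 288/14641
= 14625/14641

14625/14641


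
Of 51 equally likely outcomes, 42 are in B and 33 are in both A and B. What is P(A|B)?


P(A|B) = P(A∩B)/P(B) = (33/51)/(42/51) = 33/42 = 11/14

11/14


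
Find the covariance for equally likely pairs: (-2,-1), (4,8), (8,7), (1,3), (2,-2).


E[X]=13/5, E[Y]=3, E[XY]=89/5
Cov(X,Y) = E[XY] - E[X]E[Y] = 89/5 - 13/5*3 = 10

10


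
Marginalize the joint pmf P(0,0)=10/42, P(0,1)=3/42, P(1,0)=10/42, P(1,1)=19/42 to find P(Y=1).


P(Y=1) = P(0,1)+P(1,1) = 3/42 + 19/42 = 22/42 = 11/21

11/21


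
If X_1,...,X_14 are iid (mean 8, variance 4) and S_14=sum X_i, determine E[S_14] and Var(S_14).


E[S_n] = n*mu = 14*8 = 112
Var(S_n) = n*sigma^2 = 14*4 = 56

E[S_14]=112, Var(S_14)=56


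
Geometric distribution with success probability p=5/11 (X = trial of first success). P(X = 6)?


P(X=6) = (1-p)^5 * p = (6/11)^5 * 5/11
= 7776/161051 * 5/11 = 38880/1771561

38880/1771561


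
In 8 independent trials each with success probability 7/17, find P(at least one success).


P(at least one) = 1 - P(none)
P(none) = (1 - 7/17)^8 = (10/17)^8 = 100000000/6975757441
P(at least one) = 1 - 100000000/6975757441 = 6875757441/6975757441

6875757441/6975757441


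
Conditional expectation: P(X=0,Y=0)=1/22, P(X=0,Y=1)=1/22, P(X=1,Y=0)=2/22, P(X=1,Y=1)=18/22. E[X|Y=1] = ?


P(Y=1) = 19/22
E[X|Y=1] = (0*1 + 1*18)/19 = 18/19

18/19


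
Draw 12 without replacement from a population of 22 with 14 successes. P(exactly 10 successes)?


P(X=10) = C(14,10)*C(8,2) / C(22,12)
= 1001*28 / 646646
= 28028/646646 = 14/323

14/323


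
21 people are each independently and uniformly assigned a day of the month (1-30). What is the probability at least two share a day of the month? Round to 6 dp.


P(all different) = prod((30-i)/30 for i=0..20) = 0.000070
P(at least one match) = 1 - 0.000070 = 0.999930

0.999930


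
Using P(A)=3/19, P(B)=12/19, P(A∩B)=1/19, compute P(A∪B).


P(A∪B) = P(A) + P(B) - P(A∩B)
= 3/19 + 12/19 - 1/19 = 14/19

14/19


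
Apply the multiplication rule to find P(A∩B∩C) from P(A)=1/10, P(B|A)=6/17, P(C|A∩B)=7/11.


P(A∩B∩C) = P(A) * P(B|A) * P(C|A∩B)
= 1/10 * 6/17 * 7/11
= 3/85 * 7/11 = 21/935

21/935


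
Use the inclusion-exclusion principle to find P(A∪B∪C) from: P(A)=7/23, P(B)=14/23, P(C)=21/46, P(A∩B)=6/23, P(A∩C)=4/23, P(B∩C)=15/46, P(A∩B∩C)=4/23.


P(A∪B∪C) = P(A)+P(B)+P(C) - P(AB)-P(AC)-P(BC) + P(ABC)
= 7/23+14/23+21/46 - 6/23-4/23-15/46 + 4/23
= 18/23

18/23


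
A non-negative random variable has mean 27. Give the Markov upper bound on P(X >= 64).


Markov: P(X >= a) <= E[X]/a
P(X >= 64) <= 27/64

27/64


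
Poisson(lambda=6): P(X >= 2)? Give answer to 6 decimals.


P(X>=2) = 1 - P(X<=1) = 1 - (e^(-6)*6^0/0! + e^(-6)*6^1/1!)
≈ 1 - (0.0024787522 + 0.0148725131)
= 1 - 0.0173512653 = 0.9826487347
≈ 0.982649

0.982649


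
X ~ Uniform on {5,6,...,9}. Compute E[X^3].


E[X^3] = (1/5) * sum(x^3 for x=5..9)
= 1925/5 = 385

385


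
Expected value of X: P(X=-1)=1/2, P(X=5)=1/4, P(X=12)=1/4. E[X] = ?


E[X] = sum(x * P(x))
= -1*1/2 + 5*1/4 + 12*1/4
= 15/4

15/4


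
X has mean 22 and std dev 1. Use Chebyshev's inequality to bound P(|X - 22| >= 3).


k = 3/1 = 3
Chebyshev: P(|X-mu| >= k*sigma) <= 1/k^2 = 1/3^2 = 1/9

1/9


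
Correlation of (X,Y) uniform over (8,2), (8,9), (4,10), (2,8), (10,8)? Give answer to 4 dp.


Cov(X,Y) = -2.5600, Var(X) = 8.6400, Var(Y) = 7.8400
rho = Cov/(sqrt(VarX)*sqrt(VarY)) = -0.3110

-0.3110


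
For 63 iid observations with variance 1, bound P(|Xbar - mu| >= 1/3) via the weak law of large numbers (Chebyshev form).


Var(Xbar) = Var(X)/n = 1/63
Chebyshev: P(|Xbar-mu| >= 1/3) <= Var(Xbar)/(1/3)^2 = (1/63)/(1/9) = 1/7

1/7


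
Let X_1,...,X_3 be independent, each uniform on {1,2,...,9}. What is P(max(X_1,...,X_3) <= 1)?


P(max <= 1) = P(all X_i <= 1) = (P(X_1 <= 1))^3
= (1/9)^3 = 1/729

1/729


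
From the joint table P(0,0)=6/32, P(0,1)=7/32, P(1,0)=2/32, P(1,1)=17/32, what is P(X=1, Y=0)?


Read from table: P(X=1, Y=0) = 2/32 = 1/16

1/16


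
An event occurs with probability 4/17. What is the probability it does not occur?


P(A') = 1 - P(A) = 1 - 4/17 = 13/17

13/17


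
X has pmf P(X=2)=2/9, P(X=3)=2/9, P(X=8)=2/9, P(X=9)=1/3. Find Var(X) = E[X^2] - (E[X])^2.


E[X] = 53/9, E[X^2] = 397/9
Var(X) = E[X^2] - (E[X])^2 = 397/9 - (53/9)^2 = 764/81

764/81


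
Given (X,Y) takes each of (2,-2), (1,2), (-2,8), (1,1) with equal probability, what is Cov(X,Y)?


E[X]=1/2, E[Y]=9/4, E[XY]=-17/4
Cov(X,Y) = E[XY] - E[X]E[Y] = -17/4 - 1/2*9/4 = -43/8

-43/8


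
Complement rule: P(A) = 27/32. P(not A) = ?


P(A') = 1 - P(A) = 1 - 27/32 = 5/32

5/32


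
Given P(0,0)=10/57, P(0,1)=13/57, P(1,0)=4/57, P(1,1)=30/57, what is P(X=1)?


P(X=1) = P(1,0)+P(1,1) = 4/57 + 30/57 = 34/57

34/57


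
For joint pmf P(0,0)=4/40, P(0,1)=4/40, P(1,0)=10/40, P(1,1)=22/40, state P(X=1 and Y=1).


Read from table: P(X=1, Y=1) = 22/40 = 11/20

11/20


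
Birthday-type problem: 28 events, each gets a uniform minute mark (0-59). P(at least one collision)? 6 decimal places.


P(all different) = prod((60-i)/60 for i=0..27) = 0.000515
P(at least one match) = 1 - 0.000515 = 0.999485

0.999485


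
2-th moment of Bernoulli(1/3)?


For Bernoulli: X in {0,1}
E[X^2] = 0^2*(1-1/3) + 1^2*1/3 = 1/3

1/3


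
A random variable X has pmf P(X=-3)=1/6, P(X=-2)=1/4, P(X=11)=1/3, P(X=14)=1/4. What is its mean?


E[X] = sum(x * P(x))
= -3*1/6 - 2*1/4 + 11*1/3 + 14*1/4
= 37/6

37/6


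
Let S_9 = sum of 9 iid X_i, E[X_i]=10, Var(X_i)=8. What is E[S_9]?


E[S_n] = n*E[X_1] = 9*10 = 90

90


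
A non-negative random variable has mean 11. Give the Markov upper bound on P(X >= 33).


Markov: P(X >= a) <= E[X]/a
P(X >= 33) <= 11/33 = 1/3

1/3


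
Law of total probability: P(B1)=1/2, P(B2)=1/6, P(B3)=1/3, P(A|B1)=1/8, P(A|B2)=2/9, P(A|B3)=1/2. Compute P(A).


P(A) = P(A|B1)P(B1) + P(A|B2)P(B2) + P(A|B3)P(B3)
= 1/8*1/2 + 2/9*1/6 + 1/2*1/3
= 1/16 + 1/27 + 1/6 = 115/432

115/432


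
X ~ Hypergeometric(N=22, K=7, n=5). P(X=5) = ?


P(X=5) = C(7,5)*C(15,0) / C(22,5)
= 21*1 / 26334
= 21/26334 = 1/1254

1/1254


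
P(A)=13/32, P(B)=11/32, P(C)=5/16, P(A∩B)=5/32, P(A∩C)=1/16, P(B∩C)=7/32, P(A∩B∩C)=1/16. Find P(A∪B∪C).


P(A∪B∪C) = P(A)+P(B)+P(C) - P(AB)-P(AC)-P(BC) + P(ABC)
= 13/32+11/32+5/16 - 5/32-1/16-7/32 + 1/16
= 11/16

11/16


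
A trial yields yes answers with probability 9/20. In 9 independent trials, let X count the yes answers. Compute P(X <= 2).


P(X<=2) = P(X=0) + P(X=1) + P(X=2)
= 2357947691/512000000000 + 17363069361/512000000000 + 14206147659/128000000000
= 9568200961/64000000000

9568200961/64000000000


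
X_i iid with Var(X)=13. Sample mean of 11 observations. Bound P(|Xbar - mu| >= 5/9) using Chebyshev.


Var(Xbar) = Var(X)/n = 13/11
Chebyshev: P(|Xbar-mu| >= 5/9) <= Var(Xbar)/(5/9)^2 = (13/11)/(25/81) = 1053/275
Bound exceeds 1, so trivial bound: 1

1


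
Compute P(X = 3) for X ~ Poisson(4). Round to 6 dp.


P(X=3) = e^(-4) * 4^3 / 3!
≈ 0.01831563889 * 64 / 6
≈ 0.195367

0.195367


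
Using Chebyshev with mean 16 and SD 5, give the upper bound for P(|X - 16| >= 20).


k = 20/5 = 4
Chebyshev: P(|X-mu| >= k*sigma) <= 1/k^2 = 1/4^2 = 1/16

1/16


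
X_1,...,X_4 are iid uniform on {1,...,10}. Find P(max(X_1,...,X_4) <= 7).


P(max <= 7) = P(all X_i <= 7) = (P(X_1 <= 7))^4
= (7/10)^4 = 2401/10000

2401/10000


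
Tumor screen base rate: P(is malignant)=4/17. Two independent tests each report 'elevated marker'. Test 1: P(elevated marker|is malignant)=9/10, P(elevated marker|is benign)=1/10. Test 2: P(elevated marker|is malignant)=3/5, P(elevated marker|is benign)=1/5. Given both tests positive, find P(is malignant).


After test 1: P(+) = 9/10*4/17 + 1/10*13/17 = 49/170
P(B|+) = (18/85)/(49/170) = 36/49
After test 2 (use post1 as new prior): P(+) = 3/5*36/49 + 1/5*13/49 = 121/245
P(B|+,+) = (108/245)/(121/245) = 108/121

108/121


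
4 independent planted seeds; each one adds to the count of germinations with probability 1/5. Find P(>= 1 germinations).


P(at least one) = 1 - P(none)
P(none) = (1 - 1/5)^4 = (4/5)^4 = 256/625
P(at least one) = 1 - 256/625 = 369/625

369/625


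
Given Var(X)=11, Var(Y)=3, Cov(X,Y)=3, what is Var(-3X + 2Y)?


Var(-3X + 2Y) = (-3)^2*Var(X) + 2^2*Var(Y) + 2*(-3)*2*Cov(X,Y)
= 9*11 + 4*3 - 12*3
= 99 + 12 - 36 = 75

75


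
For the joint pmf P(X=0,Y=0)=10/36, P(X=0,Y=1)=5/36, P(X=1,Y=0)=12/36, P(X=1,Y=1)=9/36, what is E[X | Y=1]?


P(Y=1) = 14/36
E[X|Y=1] = (0*5 + 1*9)/14 = 9/14

9/14


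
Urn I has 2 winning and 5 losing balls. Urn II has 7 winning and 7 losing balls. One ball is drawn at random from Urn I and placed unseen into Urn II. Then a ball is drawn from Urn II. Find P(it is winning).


P(transfer winning) = 2/7; P(transfer losing) = 5/7
If winning transferred: Urn II has 8 winning of 15, so P(winning|winning moved) = 8/15
If losing transferred: Urn II has 7 winning of 15, so P(winning|losing moved) = 7/15
By total probability: P(winning) = 2/7*8/15 + 5/7*7/15 = 17/35

17/35


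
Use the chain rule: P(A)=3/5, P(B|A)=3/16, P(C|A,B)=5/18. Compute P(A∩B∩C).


P(A∩B∩C) = P(A) * P(B|A) * P(C|A∩B)
= 3/5 * 3/16 * 5/18
= 9/80 * 5/18 = 1/32

1/32


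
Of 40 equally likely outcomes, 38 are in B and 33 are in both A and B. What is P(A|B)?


P(A|B) = P(A∩B)/P(B) = (33/40)/(38/40) = 33/38

33/38


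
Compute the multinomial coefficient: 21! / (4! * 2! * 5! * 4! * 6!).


21! = 51090942171709440000
Denominator: 4!=24 * 2!=2 * 5!=120 * 4!=24 * 6!=720
Coefficient = 51090942171709440000 / 99532800 = 513307594800

513307594800


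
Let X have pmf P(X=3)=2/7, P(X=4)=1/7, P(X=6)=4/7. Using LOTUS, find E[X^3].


E[X^3] = sum(g(x)*P(x))
= 27*2/7 + 64*1/7 + 216*4/7
= 982/7

982/7


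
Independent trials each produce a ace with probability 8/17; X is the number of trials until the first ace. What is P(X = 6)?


P(X=6) = (1-p)^5 * p = (9/17)^5 * 8/17
= 59049/1419857 * 8/17 = 472392/24137569

472392/24137569


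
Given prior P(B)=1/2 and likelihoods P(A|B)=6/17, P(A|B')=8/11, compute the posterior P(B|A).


P(A) = P(A|B)P(B) + P(A|B')P(B') = 6/17*1/2 + 8/11*1/2 = 101/187
P(B|A) = P(A|B)P(B)/P(A) = (3/17)/(101/187) = 33/101

33/101


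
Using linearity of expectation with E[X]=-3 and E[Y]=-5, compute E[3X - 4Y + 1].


E[3X - 4Y + 1] = 3*E[X] - 4*E[Y] + 1
= (3)*(-3) + (-4)*(-5) + (1)
= -9 + 20 + 1 = 12

12


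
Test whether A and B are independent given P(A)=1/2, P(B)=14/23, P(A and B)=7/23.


P(A)*P(B) = 1/2*14/23 = 7/23
P(A∩B) = 7/23, which equals P(A)P(B), so independent

Yes, A and B are independent


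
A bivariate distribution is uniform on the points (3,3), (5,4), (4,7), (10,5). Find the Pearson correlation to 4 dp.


Cov(X,Y) = 0.6250, Var(X) = 7.2500, Var(Y) = 2.1875
rho = Cov/(sqrt(VarX)*sqrt(VarY)) = 0.1569

0.1569


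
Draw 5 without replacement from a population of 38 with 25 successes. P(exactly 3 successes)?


P(X=3) = C(25,3)*C(13,2) / C(38,5)
= 2300*78 / 501942
= 179400/501942 = 29900/83657

29900/83657


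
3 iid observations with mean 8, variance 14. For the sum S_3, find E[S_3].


E[S_n] = n*E[X_1] = 3*8 = 24

24


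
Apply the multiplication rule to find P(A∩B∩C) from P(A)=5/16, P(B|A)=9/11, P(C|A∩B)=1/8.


P(A∩B∩C) = P(A) * P(B|A) * P(C|A∩B)
= 5/16 * 9/11 * 1/8
= 45/176 * 1/8 = 45/1408

45/1408


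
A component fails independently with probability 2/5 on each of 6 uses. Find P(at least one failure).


P(at least one) = 1 - P(none)
P(none) = (1 - 2/5)^6 = (3/5)^6 = 729/15625
P(at least one) = 1 - 729/15625 = 14896/15625

14896/15625


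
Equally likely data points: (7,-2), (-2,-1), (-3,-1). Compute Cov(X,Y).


E[X]=2/3, E[Y]=-4/3, E[XY]=-3
Cov(X,Y) = E[XY] - E[X]E[Y] = -3 - 2/3*-4/3 = -19/9

-19/9


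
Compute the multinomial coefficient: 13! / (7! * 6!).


13! = 6227020800
Denominator: 7!=5040 * 6!=720
Coefficient = 6227020800 / 3628800 = 1716

1716


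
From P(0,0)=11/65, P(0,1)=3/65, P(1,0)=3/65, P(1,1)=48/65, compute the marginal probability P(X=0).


P(X=0) = P(0,0)+P(0,1) = 11/65 + 3/65 = 14/65

14/65


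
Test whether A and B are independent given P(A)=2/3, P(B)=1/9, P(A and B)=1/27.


P(A)*P(B) = 2/3*1/9 = 2/27
P(A∩B) = 1/27 != 2/27, so not independent

No, A and B are not independent


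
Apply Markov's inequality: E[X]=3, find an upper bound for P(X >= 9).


Markov: P(X >= a) <= E[X]/a
P(X >= 9) <= 3/9 = 1/3

1/3


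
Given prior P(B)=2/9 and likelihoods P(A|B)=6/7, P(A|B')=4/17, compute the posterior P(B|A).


P(A) = P(A|B)P(B) + P(A|B')P(B') = 6/7*2/9 + 4/17*7/9 = 400/1071
P(B|A) = P(A|B)P(B)/P(A) = (4/21)/(400/1071) = 51/100

51/100


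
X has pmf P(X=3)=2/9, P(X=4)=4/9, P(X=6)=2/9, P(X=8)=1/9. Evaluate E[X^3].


E[X^3] = sum(x^3 * P(x))
= 27*2/9 + 64*4/9 + 216*2/9 + 512*1/9
= 418/3

418/3


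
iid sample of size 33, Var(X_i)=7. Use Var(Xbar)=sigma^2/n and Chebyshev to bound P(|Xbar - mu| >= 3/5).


Var(Xbar) = Var(X)/n = 7/33
Chebyshev: P(|Xbar-mu| >= 3/5) <= Var(Xbar)/(3/5)^2 = (7/33)/(9/25) = 175/297

175/297


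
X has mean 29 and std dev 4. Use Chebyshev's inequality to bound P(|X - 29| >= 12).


k = 12/4 = 3
Chebyshev: P(|X-mu| >= k*sigma) <= 1/k^2 = 1/3^2 = 1/9

1/9


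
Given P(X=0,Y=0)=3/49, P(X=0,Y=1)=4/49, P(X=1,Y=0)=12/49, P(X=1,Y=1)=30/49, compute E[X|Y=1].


P(Y=1) = 34/49
E[X|Y=1] = (0*4 + 1*30)/34 = 30/34 = 15/17

15/17


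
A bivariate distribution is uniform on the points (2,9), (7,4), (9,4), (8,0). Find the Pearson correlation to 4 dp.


Cov(X,Y) = -7.1250, Var(X) = 7.2500, Var(Y) = 10.1875
rho = Cov/(sqrt(VarX)*sqrt(VarY)) = -0.8291

-0.8291


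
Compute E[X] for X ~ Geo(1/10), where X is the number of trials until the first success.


For geometric (trials until first success), E[X] = 1/p = 1/(1/10) = 10

10


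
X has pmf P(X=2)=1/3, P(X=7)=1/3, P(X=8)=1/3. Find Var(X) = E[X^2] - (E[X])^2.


E[X] = 17/3, E[X^2] = 39
Var(X) = E[X^2] - (E[X])^2 = 39 - (17/3)^2 = 62/9

62/9


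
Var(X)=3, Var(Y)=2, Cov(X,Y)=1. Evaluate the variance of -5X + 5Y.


Var(-5X + 5Y) = (-5)^2*Var(X) + 5^2*Var(Y) + 2*(-5)*5*Cov(X,Y)
= 25*3 + 25*2 - 50*1
= 75 + 50 - 50 = 75

75


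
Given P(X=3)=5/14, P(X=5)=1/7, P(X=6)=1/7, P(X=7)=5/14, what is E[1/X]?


E[1/X] = sum(g(x)*P(x))
= 1/3*5/14 + 1/5*1/7 + 1/6*1/7 + 1/7*5/14
= 109/490

109/490


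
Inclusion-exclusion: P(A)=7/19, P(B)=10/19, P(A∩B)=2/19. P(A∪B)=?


P(A∪B) = P(A) + P(B) - P(A∩B)
= 7/19 + 10/19 - 2/19 = 15/19

15/19


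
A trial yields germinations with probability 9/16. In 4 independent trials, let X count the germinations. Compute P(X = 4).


P(X=4) = C(4,4) * p^4 * (1-p)^0
= 1 * 6561/65536 * 1
= 6561/65536

6561/65536


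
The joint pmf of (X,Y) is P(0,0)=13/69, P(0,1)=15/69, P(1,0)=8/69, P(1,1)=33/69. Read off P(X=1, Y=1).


Read from table: P(X=1, Y=1) = 33/69 = 11/23

11/23


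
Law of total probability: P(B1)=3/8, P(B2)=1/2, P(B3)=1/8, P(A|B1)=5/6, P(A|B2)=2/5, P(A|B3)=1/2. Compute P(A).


P(A) = P(A|B1)P(B1) + P(A|B2)P(B2) + P(A|B3)P(B3)
= 5/6*3/8 + 2/5*1/2 + 1/2*1/8
= 5/16 + 1/5 + 1/16 = 23/40

23/40


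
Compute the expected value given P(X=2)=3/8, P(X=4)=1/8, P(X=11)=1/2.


E[X] = sum(x * P(x))
= 2*3/8 + 4*1/8 + 11*1/2
= 27/4

27/4


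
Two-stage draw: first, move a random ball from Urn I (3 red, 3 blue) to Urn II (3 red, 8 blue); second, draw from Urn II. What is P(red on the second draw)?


P(transfer red) = 3/6 = 1/2; P(transfer blue) = 1/2
If red transferred: Urn II has 4 red of 12, so P(red|red moved) = 1/3
If blue transferred: Urn II has 3 red of 12, so P(red|blue moved) = 1/4
By total probability: P(red) = 1/2*1/3 + 1/2*1/4 = 7/24

7/24


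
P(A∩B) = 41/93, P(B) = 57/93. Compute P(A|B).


P(A|B) = P(A∩B)/P(B) = (41/93)/(57/93) = 41/57

41/57


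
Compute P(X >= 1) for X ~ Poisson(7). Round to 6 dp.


P(X>=1) = 1 - P(X<=0) = 1 - (e^(-7)*7^0/0!)
≈ 1 - 0.0009118820 = 0.9990881180
≈ 0.999088

0.999088


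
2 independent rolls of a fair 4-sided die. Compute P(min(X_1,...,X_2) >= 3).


P(min >= 3) = P(all X_i >= 3) = (P(X_1 >= 3))^2
= (2/4)^2 = (1/2)^2 = 1/4

1/4


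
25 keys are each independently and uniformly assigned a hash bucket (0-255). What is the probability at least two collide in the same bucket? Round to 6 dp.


P(all different) = prod((256-i)/256 for i=0..24) = 0.297853
P(at least one match) = 1 - 0.297853 = 0.702147

0.702147


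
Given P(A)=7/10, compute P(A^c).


P(A') = 1 - P(A) = 1 - 7/10 = 3/10

3/10


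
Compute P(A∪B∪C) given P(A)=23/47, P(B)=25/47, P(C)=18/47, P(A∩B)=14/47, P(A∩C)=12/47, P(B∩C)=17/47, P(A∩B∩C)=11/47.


P(A∪B∪C) = P(A)+P(B)+P(C) - P(AB)-P(AC)-P(BC) + P(ABC)
= 23/47+25/47+18/47 - 14/47-12/47-17/47 + 11/47
= 34/47

34/47


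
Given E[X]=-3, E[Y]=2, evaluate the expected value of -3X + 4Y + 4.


E[-3X + 4Y + 4] = -3*E[X] + 4*E[Y] + 4
= (-3)*(-3) + (4)*(2) + (4)
= 9 + 8 + 4 = 21

21


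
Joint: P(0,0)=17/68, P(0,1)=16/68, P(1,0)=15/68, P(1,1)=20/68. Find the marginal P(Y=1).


P(Y=1) = P(0,1)+P(1,1) = 16/68 + 20/68 = 36/68 = 9/17

9/17


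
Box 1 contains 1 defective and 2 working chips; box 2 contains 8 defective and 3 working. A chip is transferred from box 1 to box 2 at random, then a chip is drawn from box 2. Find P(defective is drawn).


P(transfer defective) = 1/3; P(transfer working) = 2/3
If defective transferred: Urn II has 9 defective of 12, so P(defective|defective moved) = 3/4
If working transferred: Urn II has 8 defective of 12, so P(defective|working moved) = 2/3
By total probability: P(defective) = 1/3*3/4 + 2/3*2/3 = 25/36

25/36


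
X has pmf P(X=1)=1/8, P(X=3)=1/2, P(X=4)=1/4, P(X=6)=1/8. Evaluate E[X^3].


E[X^3] = sum(x^3 * P(x))
= 1*1/8 + 27*1/2 + 64*1/4 + 216*1/8
= 453/8

453/8


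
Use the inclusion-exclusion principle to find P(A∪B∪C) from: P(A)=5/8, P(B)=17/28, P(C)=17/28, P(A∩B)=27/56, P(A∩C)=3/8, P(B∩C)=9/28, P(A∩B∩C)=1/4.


P(A∪B∪C) = P(A)+P(B)+P(C) - P(AB)-P(AC)-P(BC) + P(ABC)
= 5/8+17/28+17/28 - 27/56-3/8-9/28 + 1/4
= 51/56

51/56


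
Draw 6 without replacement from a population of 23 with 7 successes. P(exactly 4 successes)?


P(X=4) = C(7,4)*C(16,2) / C(23,6)
= 35*120 / 100947
= 4200/100947 = 200/4807

200/4807


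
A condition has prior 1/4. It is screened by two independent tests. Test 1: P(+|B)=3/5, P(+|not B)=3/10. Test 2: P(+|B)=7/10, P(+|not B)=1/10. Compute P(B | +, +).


After test 1: P(+) = 3/5*1/4 + 3/10*3/4 = 3/8
P(B|+) = (3/20)/(3/8) = 2/5
After test 2 (use post1 as new prior): P(+) = 7/10*2/5 + 1/10*3/5 = 17/50
P(B|+,+) = (7/25)/(17/50) = 14/17

14/17


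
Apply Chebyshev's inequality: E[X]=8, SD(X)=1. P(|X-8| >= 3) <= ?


k = 3/1 = 3
Chebyshev: P(|X-mu| >= k*sigma) <= 1/k^2 = 1/3^2 = 1/9

1/9


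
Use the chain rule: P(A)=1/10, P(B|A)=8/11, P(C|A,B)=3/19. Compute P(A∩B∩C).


P(A∩B∩C) = P(A) * P(B|A) * P(C|A∩B)
= 1/10 * 8/11 * 3/19
= 4/55 * 3/19 = 12/1045

12/1045


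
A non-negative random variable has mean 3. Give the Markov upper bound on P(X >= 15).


Markov: P(X >= a) <= E[X]/a
P(X >= 15) <= 3/15 = 1/5

1/5


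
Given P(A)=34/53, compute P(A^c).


P(A') = 1 - P(A) = 1 - 34/53 = 19/53

19/53


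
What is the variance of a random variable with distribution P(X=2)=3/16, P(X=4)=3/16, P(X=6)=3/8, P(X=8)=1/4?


E[X] = 43/8, E[X^2] = 133/4
Var(X) = E[X^2] - (E[X])^2 = 133/4 - (43/8)^2 = 279/64

279/64


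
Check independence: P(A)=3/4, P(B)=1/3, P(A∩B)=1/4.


P(A)*P(B) = 3/4*1/3 = 1/4
P(A∩B) = 1/4, which equals P(A)P(B), so independent

Yes, A and B are independent


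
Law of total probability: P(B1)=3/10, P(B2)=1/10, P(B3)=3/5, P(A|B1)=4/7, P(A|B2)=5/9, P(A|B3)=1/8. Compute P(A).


P(A) = P(A|B1)P(B1) + P(A|B2)P(B2) + P(A|B3)P(B3)
= 4/7*3/10 + 5/9*1/10 + 1/8*3/5
= 6/35 + 1/18 + 3/40 = 761/2520

761/2520


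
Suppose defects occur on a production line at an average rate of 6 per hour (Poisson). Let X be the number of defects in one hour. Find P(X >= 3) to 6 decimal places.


P(X>=3) = 1 - P(X<=2) = 1 - (e^(-6)*6^0/0! + e^(-6)*6^1/1! + e^(-6)*6^2/2!)
≈ 1 - (0.0024787522 + 0.0148725131 + 0.0446175392)
= 1 - 0.0619688045 = 0.9380311955
≈ 0.938031

0.938031


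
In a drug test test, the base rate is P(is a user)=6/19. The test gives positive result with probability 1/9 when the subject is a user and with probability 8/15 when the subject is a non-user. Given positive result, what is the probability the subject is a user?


P(A) = P(A|B)P(B) + P(A|B')P(B') = 1/9*6/19 + 8/15*13/19 = 2/5
P(B|A) = P(A|B)P(B)/P(A) = (2/57)/(2/5) = 5/57

5/57


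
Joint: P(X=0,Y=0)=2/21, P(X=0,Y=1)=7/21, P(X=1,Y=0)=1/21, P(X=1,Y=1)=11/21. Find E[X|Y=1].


P(Y=1) = 18/21
E[X|Y=1] = (0*7 + 1*11)/18 = 11/18

11/18


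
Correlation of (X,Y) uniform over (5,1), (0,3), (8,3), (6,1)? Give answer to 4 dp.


Cov(X,Y) = -0.7500, Var(X) = 8.6875, Var(Y) = 1.0000
rho = Cov/(sqrt(VarX)*sqrt(VarY)) = -0.2545

-0.2545


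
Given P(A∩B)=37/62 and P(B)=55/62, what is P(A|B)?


P(A|B) = P(A∩B)/P(B) = (74/124)/(110/124) = 74/110 = 37/55

37/55


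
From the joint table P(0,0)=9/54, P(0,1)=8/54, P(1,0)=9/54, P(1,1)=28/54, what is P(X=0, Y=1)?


Read from table: P(X=0, Y=1) = 8/54 = 4/27

4/27


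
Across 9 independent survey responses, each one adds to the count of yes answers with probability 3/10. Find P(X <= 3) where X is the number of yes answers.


P(X<=3) = P(X=0) + P(X=1) + P(X=2) + P(X=3)
= 40353607/1000000000 + 155649627/1000000000 + 66706983/250000000 + 66706983/250000000
= 364829549/500000000

364829549/500000000


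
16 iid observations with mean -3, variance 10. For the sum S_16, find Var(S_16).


By independence, Var(S_n) = n*Var(X_1) = 16*10 = 160

160


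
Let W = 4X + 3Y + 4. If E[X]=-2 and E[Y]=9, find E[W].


E[4X + 3Y + 4] = 4*E[X] + 3*E[Y] + 4
= (4)*(-2) + (3)*(9) + (4)
= -8 + 27 + 4 = 23

23


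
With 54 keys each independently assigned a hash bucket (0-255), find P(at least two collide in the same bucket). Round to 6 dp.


P(all different) = prod((256-i)/256 for i=0..53) = 0.002415
P(at least one match) = 1 - 0.002415 = 0.997585

0.997585


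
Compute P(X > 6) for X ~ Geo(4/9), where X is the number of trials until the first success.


P(X > 6) = P(first 6 trials all fail) = (1-p)^6 = (5/9)^6 = 15625/531441

15625/531441


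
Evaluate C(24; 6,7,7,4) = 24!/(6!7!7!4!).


24! = 620448401733239439360000
Denominator: 6!=720 * 7!=5040 * 7!=5040 * 4!=24
Coefficient = 620448401733239439360000 / 438939648000 = 1413516424320

1413516424320


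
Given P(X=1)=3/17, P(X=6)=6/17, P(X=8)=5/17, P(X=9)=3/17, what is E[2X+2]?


E[2X+2] = sum(g(x)*P(x))
= 4*3/17 + 14*6/17 + 18*5/17 + 20*3/17
= 246/17

246/17


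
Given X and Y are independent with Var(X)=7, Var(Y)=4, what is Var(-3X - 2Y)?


Independence => Cov(X,Y)=0
Var(-3X - 2Y) = (-3)^2*Var(X) + (-2)^2*Var(Y)
= 9*7 + 4*4 = 79

79


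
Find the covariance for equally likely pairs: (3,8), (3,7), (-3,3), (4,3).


E[X]=7/4, E[Y]=21/4, E[XY]=12
Cov(X,Y) = E[XY] - E[X]E[Y] = 12 - 7/4*21/4 = 45/16

45/16


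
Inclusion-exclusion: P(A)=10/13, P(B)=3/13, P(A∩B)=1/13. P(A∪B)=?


P(A∪B) = P(A) + P(B) - P(A∩B)
= 10/13 + 3/13 - 1/13 = 12/13

12/13


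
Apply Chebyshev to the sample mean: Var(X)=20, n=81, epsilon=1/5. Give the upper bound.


Var(Xbar) = Var(X)/n = 20/81
Chebyshev: P(|Xbar-mu| >= 1/5) <= Var(Xbar)/(1/5)^2 = (20/81)/(1/25) = 500/81
Bound exceeds 1, so trivial bound: 1

1


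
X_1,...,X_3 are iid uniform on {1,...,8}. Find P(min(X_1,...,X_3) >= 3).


P(min >= 3) = P(all X_i >= 3) = (P(X_1 >= 3))^3
= (6/8)^3 = (3/4)^3 = 27/64

27/64


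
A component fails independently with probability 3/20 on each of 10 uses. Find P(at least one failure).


P(at least one) = 1 - P(none)
P(none) = (1 - 3/20)^10 = (17/20)^10 = 2015993900449/10240000000000
P(at least one) = 1 - 2015993900449/10240000000000 = 8224006099551/10240000000000

8224006099551/10240000000000


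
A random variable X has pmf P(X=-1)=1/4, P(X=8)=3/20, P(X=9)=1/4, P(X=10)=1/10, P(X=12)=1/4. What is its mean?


E[X] = sum(x * P(x))
= -1*1/4 + 8*3/20 + 9*1/4 + 10*1/10 + 12*1/4
= 36/5

36/5


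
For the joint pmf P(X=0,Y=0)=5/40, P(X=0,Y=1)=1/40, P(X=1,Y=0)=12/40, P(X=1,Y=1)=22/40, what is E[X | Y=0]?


P(Y=0) = 17/40
E[X|Y=0] = (0*5 + 1*12)/17 = 12/17

12/17


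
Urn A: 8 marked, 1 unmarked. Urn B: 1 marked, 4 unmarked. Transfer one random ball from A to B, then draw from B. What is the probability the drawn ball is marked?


P(transfer marked) = 8/9; P(transfer unmarked) = 1/9
If marked transferred: Urn II has 2 marked of 6, so P(marked|marked moved) = 1/3
If unmarked transferred: Urn II has 1 marked of 6, so P(marked|unmarked moved) = 1/6
By total probability: P(marked) = 8/9*1/3 + 1/9*1/6 = 17/54

17/54


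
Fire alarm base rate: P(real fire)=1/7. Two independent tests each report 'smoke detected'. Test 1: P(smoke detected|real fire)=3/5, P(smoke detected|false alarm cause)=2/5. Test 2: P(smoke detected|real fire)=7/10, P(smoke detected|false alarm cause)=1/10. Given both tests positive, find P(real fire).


After test 1: P(+) = 3/5*1/7 + 2/5*6/7 = 3/7
P(B|+) = (3/35)/(3/7) = 1/5
After test 2 (use post1 as new prior): P(+) = 7/10*1/5 + 1/10*4/5 = 11/50
P(B|+,+) = (7/50)/(11/50) = 7/11

7/11


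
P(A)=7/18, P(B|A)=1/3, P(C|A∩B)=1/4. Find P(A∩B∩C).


P(A∩B∩C) = P(A) * P(B|A) * P(C|A∩B)
= 7/18 * 1/3 * 1/4
= 7/54 * 1/4 = 7/216

7/216


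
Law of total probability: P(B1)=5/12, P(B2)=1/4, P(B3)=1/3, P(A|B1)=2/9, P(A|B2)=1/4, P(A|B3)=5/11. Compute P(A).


P(A) = P(A|B1)P(B1) + P(A|B2)P(B2) + P(A|B3)P(B3)
= 2/9*5/12 + 1/4*1/4 + 5/11*1/3
= 5/54 + 1/16 + 5/33 = 1457/4752

1457/4752


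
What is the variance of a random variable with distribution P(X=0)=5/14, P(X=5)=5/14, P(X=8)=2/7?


E[X] = 57/14, E[X^2] = 381/14
Var(X) = E[X^2] - (E[X])^2 = 381/14 - (57/14)^2 = 2085/196

2085/196


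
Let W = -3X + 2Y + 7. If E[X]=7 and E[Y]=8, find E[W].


E[-3X + 2Y + 7] = -3*E[X] + 2*E[Y] + 7
= (-3)*(7) + (2)*(8) + (7)
= -21 + 16 + 7 = 2

2


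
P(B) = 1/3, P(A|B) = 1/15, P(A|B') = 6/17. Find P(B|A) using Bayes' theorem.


P(A) = P(A|B)P(B) + P(A|B')P(B') = 1/15*1/3 + 6/17*2/3 = 197/765
P(B|A) = P(A|B)P(B)/P(A) = (1/45)/(197/765) = 17/197

17/197


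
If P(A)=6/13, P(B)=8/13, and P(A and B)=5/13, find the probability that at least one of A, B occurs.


P(A∪B) = P(A) + P(B) - P(A∩B)
= 6/13 + 8/13 - 5/13 = 9/13

9/13


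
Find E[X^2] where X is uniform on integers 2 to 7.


E[X^2] = (1/6) * sum(x^2 for x=2..7)
= 139/6

139/6


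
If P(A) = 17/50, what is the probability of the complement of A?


P(A') = 1 - P(A) = 1 - 17/50 = 33/50

33/50


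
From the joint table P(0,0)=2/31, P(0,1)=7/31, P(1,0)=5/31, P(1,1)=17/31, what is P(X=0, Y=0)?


Read from table: P(X=0, Y=0) = 2/31

2/31


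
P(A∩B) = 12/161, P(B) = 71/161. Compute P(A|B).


P(A|B) = P(A∩B)/P(B) = (12/161)/(71/161) = 12/71

12/71


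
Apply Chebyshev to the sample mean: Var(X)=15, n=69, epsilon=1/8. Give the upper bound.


Var(Xbar) = Var(X)/n = 15/69
Chebyshev: P(|Xbar-mu| >= 1/8) <= Var(Xbar)/(1/8)^2 = (5/23)/(1/64) = 320/23
Bound exceeds 1, so trivial bound: 1

1


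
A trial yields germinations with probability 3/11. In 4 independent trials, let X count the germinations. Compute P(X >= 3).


P(X>=3) = P(X=3) + P(X=4)
= 864/14641 + 81/14641
= 945/14641

945/14641


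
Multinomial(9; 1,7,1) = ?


9! = 362880
Denominator: 1!=1 * 7!=5040 * 1!=1
Coefficient = 362880 / 5040 = 72

72


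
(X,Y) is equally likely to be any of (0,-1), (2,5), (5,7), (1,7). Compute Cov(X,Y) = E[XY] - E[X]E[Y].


E[X]=2, E[Y]=9/2, E[XY]=13
Cov(X,Y) = E[XY] - E[X]E[Y] = 13 - 2*9/2 = 4

4


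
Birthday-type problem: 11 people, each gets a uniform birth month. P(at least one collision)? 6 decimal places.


P(all different) = prod((12-i)/12 for i=0..10) = 0.000645
P(at least one match) = 1 - 0.000645 = 0.999355

0.999355


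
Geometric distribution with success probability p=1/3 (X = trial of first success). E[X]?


For geometric (trials until first success), E[X] = 1/p = 1/(1/3) = 3

3


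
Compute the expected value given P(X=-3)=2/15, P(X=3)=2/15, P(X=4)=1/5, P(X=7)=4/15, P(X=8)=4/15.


E[X] = sum(x * P(x))
= -3*2/15 + 3*2/15 + 4*1/5 + 7*4/15 + 8*4/15
= 24/5

24/5


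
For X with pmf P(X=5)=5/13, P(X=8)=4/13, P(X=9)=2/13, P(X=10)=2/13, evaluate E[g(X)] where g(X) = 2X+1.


E[2X+1] = sum(g(x)*P(x))
= 11*5/13 + 17*4/13 + 19*2/13 + 21*2/13
= 203/13

203/13


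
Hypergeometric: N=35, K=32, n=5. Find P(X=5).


P(X=5) = C(32,5)*C(3,0) / C(35,5)
= 201376*1 / 324632
= 201376/324632 = 116/187

116/187


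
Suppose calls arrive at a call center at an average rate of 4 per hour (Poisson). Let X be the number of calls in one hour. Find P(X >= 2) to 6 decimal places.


P(X>=2) = 1 - P(X<=1) = 1 - (e^(-4)*4^0/0! + e^(-4)*4^1/1!)
≈ 1 - (0.0183156389 + 0.0732625556)
= 1 - 0.0915781945 = 0.9084218055
≈ 0.908422

0.908422


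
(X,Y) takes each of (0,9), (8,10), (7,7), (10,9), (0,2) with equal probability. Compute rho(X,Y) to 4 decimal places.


Cov(X,Y) = 6.8000, Var(X) = 17.6000, Var(Y) = 8.2400
rho = Cov/(sqrt(VarX)*sqrt(VarY)) = 0.5647

0.5647


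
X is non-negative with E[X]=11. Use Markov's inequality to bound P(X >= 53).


Markov: P(X >= a) <= E[X]/a
P(X >= 53) <= 11/53

11/53


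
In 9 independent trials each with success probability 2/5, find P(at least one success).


P(at least one) = 1 - P(none)
P(none) = (1 - 2/5)^9 = (3/5)^9 = 19683/1953125
P(at least one) = 1 - 19683/1953125 = 1933442/1953125

1933442/1953125


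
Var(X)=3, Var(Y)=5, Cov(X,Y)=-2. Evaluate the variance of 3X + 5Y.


Var(3X + 5Y) = 3^2*Var(X) + 5^2*Var(Y) + 2*3*5*Cov(X,Y)
= 9*3 + 25*5 + 30*(-2)
= 27 + 125 - 60 = 92

92


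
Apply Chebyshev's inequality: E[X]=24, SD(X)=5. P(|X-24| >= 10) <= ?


k = 10/5 = 2
Chebyshev: P(|X-mu| >= k*sigma) <= 1/k^2 = 1/2^2 = 1/4

1/4


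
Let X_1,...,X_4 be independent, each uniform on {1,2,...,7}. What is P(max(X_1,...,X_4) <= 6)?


P(max <= 6) = P(all X_i <= 6) = (P(X_1 <= 6))^4
= (6/7)^4 = 1296/2401

1296/2401


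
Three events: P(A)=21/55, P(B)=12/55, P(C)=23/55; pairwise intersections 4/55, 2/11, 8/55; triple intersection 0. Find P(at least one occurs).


P(A∪B∪C) = P(A)+P(B)+P(C) - P(AB)-P(AC)-P(BC) + P(ABC)
= 21/55+12/55+23/55 - 4/55-2/11-8/55 + 0
= 34/55

34/55


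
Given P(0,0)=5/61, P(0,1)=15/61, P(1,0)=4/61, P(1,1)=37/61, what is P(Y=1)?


P(Y=1) = P(0,1)+P(1,1) = 15/61 + 37/61 = 52/61

52/61
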